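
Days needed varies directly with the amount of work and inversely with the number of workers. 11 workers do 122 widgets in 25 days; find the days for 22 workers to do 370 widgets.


Days ∝ work / workers, so d₂ = d₁ × (m₁/m₂) × (w₂/w₁)
Workers factor (inverse): 11/22 = 0.5000
Work factor (direct): 370/122 ≈ 3.0328
d₂ = 25 × 11/22 × 370/122 = (25 × 11 × 370) / (22 × 122) = 101750/2684
≈ 37.91 days

37.91 days


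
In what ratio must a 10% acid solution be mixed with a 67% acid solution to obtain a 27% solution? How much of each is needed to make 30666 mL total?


Let x parts of 10% mix with y parts of 67%.
10x + 67y = 27(x + y)
10x + 67y = 27x + 27y
x(10 - 27) = y(27 - 67)
x/y = (67 - 27)/(27 - 10) = 40/17
Simplify: 40:17
Total parts = 57; one part = 30666/57 = 538.00 mL
10% solution: 40×538.00 = 21520.00 mL
67% solution: 17×538.00 = 9146.00 mL
= ratio 40:17; 21520.00 mL and 9146.00 mL

ratio 40:17; 21520.00 mL and 9146.00 mL


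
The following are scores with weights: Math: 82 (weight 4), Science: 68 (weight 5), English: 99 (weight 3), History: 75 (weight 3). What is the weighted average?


Numerator = 82×4 + 68×5 + 99×3 + 75×3
= 328 + 340 + 297 + 225
= 1190
Total weight = 15
Weighted avg = 1190/15
= 79.33

79.33


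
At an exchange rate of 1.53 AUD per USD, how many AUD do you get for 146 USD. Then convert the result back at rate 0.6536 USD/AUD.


Amount × rate = 146 × 1.53 = 223.38 AUD
Round-trip: 223.38 × 0.6536 = 146.00 USD
= 223.38 AUD, then 146.00 USD

223.38 AUD, then 146.00 USD


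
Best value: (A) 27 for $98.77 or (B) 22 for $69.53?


Deal A: $98.77/27 = $3.6581/unit
Deal B: $69.53/22 = $3.1605/unit
B is cheaper per unit
= Deal B

Deal B


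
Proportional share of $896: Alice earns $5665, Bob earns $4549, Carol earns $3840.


Total income = 5665 + 4549 + 3840 = $14054
Alice: $896 × 5665/14054 = $361.17
Bob: $896 × 4549/14054 = $290.02
Carol: $896 × 3840/14054 = $244.82
= Alice: $361.17, Bob: $290.02, Carol: $244.82

Alice: $361.17, Bob: $290.02, Carol: $244.82


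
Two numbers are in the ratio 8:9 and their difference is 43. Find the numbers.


Let A = 8k, B = 9k.
9k - 8k = 43
1k = 43 → k = 43/1 = 43
A = 8×43 = 344, B = 9×43 = 387
= A = 344, B = 387

A = 344, B = 387


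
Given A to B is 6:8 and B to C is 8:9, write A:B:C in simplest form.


Match B: multiply A:B by 8 → 48:64
Multiply B:C by 8 → 64:72
Combined: 48:64:72
GCD = 8
= 6:8:9

6:8:9


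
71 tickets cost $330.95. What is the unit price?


Unit rate = total / quantity
= 330.95 / 71
= $4.66 per unit

$4.66 per unit


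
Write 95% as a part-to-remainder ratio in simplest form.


95% means 95 parts out of 100; remainder = 5
Part : remainder = 95:5
GCD = 5
= 19:1

19:1


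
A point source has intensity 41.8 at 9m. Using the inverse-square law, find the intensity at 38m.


I₁d₁² = I₂d₂²
I₂ = I₁ × (d₁/d₂)²
= 41.8 × (9/38)²
= 41.8 × 81/1444
= 3385.8/1444
≈ 2.3447

2.3447


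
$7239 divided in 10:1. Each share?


Total parts = 10 + 1 = 11
Part 1: 7239 × 10/11 = 6580.91
Part 2: 7239 × 1/11 = 658.09
= Part 1: $6580.91, Part 2: $658.09

Part 1: $6580.91, Part 2: $658.09


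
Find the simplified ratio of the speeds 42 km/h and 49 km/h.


Ratio = 42:49
GCD = 7
Simplified = 6:7
Time ratio (same distance) = 7:6
Speed ratio = 6:7

6:7


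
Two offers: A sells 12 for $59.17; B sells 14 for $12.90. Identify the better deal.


Deal A: $59.17/12 = $4.9308/unit
Deal B: $12.90/14 = $0.9214/unit
B is cheaper per unit
= Deal B

Deal B


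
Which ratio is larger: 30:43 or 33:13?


30/43 = 0.6977
33/13 = 2.5385
0.6977 < 2.5385, so 30:43 is less
= 33:13

33:13


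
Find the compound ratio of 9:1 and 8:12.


Compound ratio = (9×8) : (1×12)
= 72:12
GCD = 12
= 6:1

6:1


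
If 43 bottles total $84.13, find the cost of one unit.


Unit rate = total / quantity
= 84.13 / 43
= $1.96 per unit

$1.96 per unit


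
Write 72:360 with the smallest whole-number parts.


GCD(72, 360) = 72
72/72 : 360/72
= 1:5

1:5


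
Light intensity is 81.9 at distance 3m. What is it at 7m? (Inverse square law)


I₁d₁² = I₂d₂²
I₂ = I₁ × (d₁/d₂)²
= 81.9 × (3/7)²
= 81.9 × 9/49
= 737.1/49
≈ 15.0429

15.0429


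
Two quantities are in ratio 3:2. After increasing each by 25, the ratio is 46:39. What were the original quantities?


Let A = 3k, B = 2k.
(3k + 25) / (2k + 25) = 46/39
Cross-multiply: 39(3k + 25) = 46(2k + 25)
117k + 975 = 92k + 1150
117k - 92k = 1150 - 975
25k = 175
k = 175/25 = 7
A = 3×7 = 21, B = 2×7 = 14
= A = 21, B = 14

A = 21, B = 14


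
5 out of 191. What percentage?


Percentage = (part / whole) × 100
= (5 / 191) × 100
≈ 2.62%

2.62%


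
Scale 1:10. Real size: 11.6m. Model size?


Model size = real / scale
= 11.6 / 10
= 1.1600 m

1.1600 m


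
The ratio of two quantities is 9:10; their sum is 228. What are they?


Let A = 9k, B = 10k.
9k + 10k = 228
19k = 228 → k = 228/19 = 12
A = 9×12 = 108, B = 10×12 = 120
= A = 108, B = 120

A = 108, B = 120


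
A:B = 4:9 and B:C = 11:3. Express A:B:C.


Match B: multiply A:B by 11 → 44:99
Multiply B:C by 9 → 99:27
Combined: 44:99:27
GCD = 1
= 44:99:27

44:99:27


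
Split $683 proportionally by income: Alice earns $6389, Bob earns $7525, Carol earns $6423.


Total income = 6389 + 7525 + 6423 = $20337
Alice: $683 × 6389/20337 = $214.57
Bob: $683 × 7525/20337 = $252.72
Carol: $683 × 6423/20337 = $215.71
= Alice: $214.57, Bob: $252.72, Carol: $215.71

Alice: $214.57, Bob: $252.72, Carol: $215.71


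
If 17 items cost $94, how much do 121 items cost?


Direct proportion: y/x = constant
k = 94/17 ≈ 5.5294
y₂ = k × 121 = 94 × 121 / 17 = 11374/17
≈ 669.06

669.06


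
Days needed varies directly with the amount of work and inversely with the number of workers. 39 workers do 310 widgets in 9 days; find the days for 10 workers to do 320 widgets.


Days ∝ work / workers, so d₂ = d₁ × (m₁/m₂) × (w₂/w₁)
Workers factor (inverse): 39/10 = 3.9000
Work factor (direct): 320/310 ≈ 1.0323
d₂ = 9 × 39/10 × 320/310 = (9 × 39 × 320) / (10 × 310) = 112320/3100
≈ 36.23 days

36.23 days


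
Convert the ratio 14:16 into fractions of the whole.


Total parts = 14 + 16 = 30
First part: 14/30 = 7/15
Second part: 16/30 = 8/15
= 7/15 and 8/15

7/15 and 8/15


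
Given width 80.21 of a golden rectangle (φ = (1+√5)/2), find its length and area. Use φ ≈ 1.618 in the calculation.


φ = (1 + √5) / 2 ≈ 1.618
Length = width × φ = 80.21 × 1.618 = 129.77978
≈ 129.78
Area = width × length = 80.21 × 129.77978 = 10409.6361538 ≈ 10409.64
= Length: 129.78, Area: 10409.64

Length: 129.78, Area: 10409.64


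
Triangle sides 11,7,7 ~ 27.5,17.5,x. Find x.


Scale factor = 27.5/11 = 2.5
Missing side = 7 × 2.5
= 17.5

17.5


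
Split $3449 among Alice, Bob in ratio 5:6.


Total parts = 5 + 6 = 11
Alice: 3449 × 5/11 = 1567.73
Bob: 3449 × 6/11 = 1881.27
= Alice: $1567.73, Bob: $1881.27

Alice: $1567.73, Bob: $1881.27


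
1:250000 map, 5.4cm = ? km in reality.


Real distance = map distance × scale
= 5.4cm × 250000
= 1350000 cm = 13500.0 m
= 13.500 km

13.500 km


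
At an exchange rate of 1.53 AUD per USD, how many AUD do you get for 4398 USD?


Amount × rate = 4398 × 1.53
= 6728.94 AUD

6728.94 AUD


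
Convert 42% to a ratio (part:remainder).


42% means 42 parts out of 100; remainder = 58
Part : remainder = 42:58
GCD = 2
= 21:29

21:29


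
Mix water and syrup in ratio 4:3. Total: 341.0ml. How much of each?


Total parts = 4 + 3 = 7
water: 341.0 × 4/7 = 194.9ml
syrup: 341.0 × 3/7 = 146.1ml
= 194.9ml and 146.1ml

194.9ml and 146.1ml


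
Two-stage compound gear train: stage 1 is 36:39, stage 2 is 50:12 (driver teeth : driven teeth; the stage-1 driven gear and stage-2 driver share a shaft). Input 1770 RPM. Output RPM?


Stage 1: RPM_B = RPM_A × t_A/t_B = 1770 × 36/39 = 63720/39 ≈ 1633.85
B and C share a shaft → RPM_C = RPM_B
Stage 2: RPM_D = RPM_C × t_C/t_D = RPM_A × (t_A×t_C)/(t_B×t_D)
Overall ratio = (36×50)/(39×12) = 1800/468
RPM_D = 1770 × 1800/468 = 3186000/468
≈ 6807.69 RPM

6807.69 RPM


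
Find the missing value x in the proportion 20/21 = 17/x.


Cross multiply: 20 × x = 21 × 17
20x = 357
x = 357 / 20
= 17.85

17.85


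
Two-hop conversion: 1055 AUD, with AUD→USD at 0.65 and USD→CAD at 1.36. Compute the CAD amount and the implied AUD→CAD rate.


Step 1: 1055 AUD × 0.65 = 685.75 USD
Step 2: 685.75 USD × 1.36 = 932.62 CAD
Implied rate AUD→CAD = 0.65 × 1.36 = 0.8840
= 932.62 CAD; implied rate 0.8840 CAD/AUD

932.62 CAD; implied rate 0.8840 CAD/AUD


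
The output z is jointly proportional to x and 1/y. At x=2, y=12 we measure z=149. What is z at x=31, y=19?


z = k·x/y
Solve for k using the known point: k = z·y/x = 149×12/2 = 1788/2 = 894.0000
Now evaluate at x=31, y=19:
z = k × 31 / 19 = (1788 × 31) / (2 × 19) = 55428/38
≈ 1458.6316

1458.6316


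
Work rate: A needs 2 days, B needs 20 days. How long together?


Rate of A = 1/2 per day
Rate of B = 1/20 per day
Combined rate = 1/2 + 1/20 = 22/40 = 0.5500 per day
Days = 1 / combined rate = 40/22
≈ 1.82 days

1.82 days


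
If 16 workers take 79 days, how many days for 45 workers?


Inverse proportion: x × y = constant
k = 16 × 79 = 1264
y₂ = k / 45 = 1264 / 45
= 28.09

28.09


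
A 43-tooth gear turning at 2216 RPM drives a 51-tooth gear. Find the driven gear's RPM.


Gear ratio = 43:51 = 43:51
RPM_B = RPM_A × (teeth_A / teeth_B)
= 2216 × (43/51)
= 1868.4 RPM

1868.4 RPM


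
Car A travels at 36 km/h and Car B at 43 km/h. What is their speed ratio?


Ratio = 36:43
GCD = 1
Simplified = 36:43
Time ratio (same distance) = 43:36
Speed ratio = 36:43

36:43


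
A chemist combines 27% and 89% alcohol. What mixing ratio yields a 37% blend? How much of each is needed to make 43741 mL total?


Let x parts of 27% mix with y parts of 89%.
27x + 89y = 37(x + y)
27x + 89y = 37x + 37y
x(27 - 37) = y(37 - 89)
x/y = (89 - 37)/(37 - 27) = 52/10
Simplify: 26:5
Total parts = 31; one part = 43741/31 = 1411.00 mL
27% solution: 26×1411.00 = 36686.00 mL
89% solution: 5×1411.00 = 7055.00 mL
= ratio 26:5; 36686.00 mL and 7055.00 mL

ratio 26:5; 36686.00 mL and 7055.00 mL


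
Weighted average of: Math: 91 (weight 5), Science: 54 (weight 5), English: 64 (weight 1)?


Numerator = 91×5 + 54×5 + 64×1
= 455 + 270 + 64
= 789
Total weight = 11
Weighted avg = 789/11
= 71.73

71.73


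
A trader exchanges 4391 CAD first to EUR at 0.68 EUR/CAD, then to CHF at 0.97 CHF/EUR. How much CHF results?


Step 1: 4391 CAD × 0.68 = 2985.88 EUR
Step 2: 2985.88 EUR × 0.97 = 2896.30 CHF
Implied rate CAD→CHF = 0.68 × 0.97 = 0.6596
= 2896.30 CHF

2896.30 CHF


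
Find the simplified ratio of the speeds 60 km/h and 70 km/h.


Ratio = 60:70
GCD = 10
Simplified = 6:7
Time ratio (same distance) = 7:6
Speed ratio = 6:7

6:7


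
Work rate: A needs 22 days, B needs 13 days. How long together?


Rate of A = 1/22 per day
Rate of B = 1/13 per day
Combined rate = 1/22 + 1/13 = 35/286 ≈ 0.1224 per day
Days = 1 / combined rate = 286/35
≈ 8.17 days

8.17 days


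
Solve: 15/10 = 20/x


Cross multiply: 15 × x = 10 × 20
15x = 200
x = 200 / 15
= 13.33

13.33


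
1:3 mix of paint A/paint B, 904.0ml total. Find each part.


Total parts = 1 + 3 = 4
paint A: 904.0 × 1/4 = 226.0ml
paint B: 904.0 × 3/4 = 678.0ml
= 226.0ml and 678.0ml

226.0ml and 678.0ml


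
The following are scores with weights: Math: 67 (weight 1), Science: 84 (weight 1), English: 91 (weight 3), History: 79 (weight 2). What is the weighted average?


Numerator = 67×1 + 84×1 + 91×3 + 79×2
= 67 + 84 + 273 + 158
= 582
Total weight = 7
Weighted avg = 582/7
= 83.14

83.14


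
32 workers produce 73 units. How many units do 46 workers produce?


Direct proportion: y/x = constant
k = 73/32 ≈ 2.2813
y₂ = k × 46 = 73 × 46 / 32 = 3358/32
≈ 104.94

104.94


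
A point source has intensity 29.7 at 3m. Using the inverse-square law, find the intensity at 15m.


I₁d₁² = I₂d₂²
I₂ = I₁ × (d₁/d₂)²
= 29.7 × (3/15)²
= 29.7 × 9/225
= 267.3/225
= 1.1880

1.1880


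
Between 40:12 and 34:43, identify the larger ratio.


40/12 = 3.3333
34/43 = 0.7907
3.3333 > 0.7907, so 40:12 is greater
= 40:12

40:12


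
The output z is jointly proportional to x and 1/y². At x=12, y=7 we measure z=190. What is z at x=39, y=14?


z = k·x/y²
Solve for k using the known point: k = z·y²/x = 190×49/12 = 9310/12 ≈ 775.8333
Now evaluate at x=39, y=14:
z = k × 39 / 196 = (9310 × 39) / (12 × 196) = 363090/2352
= 154.3750

154.3750


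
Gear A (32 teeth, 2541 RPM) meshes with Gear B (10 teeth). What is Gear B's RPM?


Gear ratio = 32:10 = 16:5
RPM_B = RPM_A × (teeth_A / teeth_B)
= 2541 × (32/10)
= 8131.2 RPM

8131.2 RPM


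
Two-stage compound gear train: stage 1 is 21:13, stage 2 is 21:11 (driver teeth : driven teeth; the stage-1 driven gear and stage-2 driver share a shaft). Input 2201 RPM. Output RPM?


Stage 1: RPM_B = RPM_A × t_A/t_B = 2201 × 21/13 = 46221/13 ≈ 3555.46
B and C share a shaft → RPM_C = RPM_B
Stage 2: RPM_D = RPM_C × t_C/t_D = RPM_A × (t_A×t_C)/(t_B×t_D)
Overall ratio = (21×21)/(13×11) = 441/143
RPM_D = 2201 × 441/143 = 970641/143
≈ 6787.70 RPM

6787.70 RPM


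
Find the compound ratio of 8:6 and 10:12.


Compound ratio = (8×10) : (6×12)
= 80:72
GCD = 8
= 10:9

10:9


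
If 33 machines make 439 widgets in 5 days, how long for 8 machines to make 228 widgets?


Days ∝ work / workers, so d₂ = d₁ × (m₁/m₂) × (w₂/w₁)
Workers factor (inverse): 33/8 = 4.1250
Work factor (direct): 228/439 ≈ 0.5194
d₂ = 5 × 33/8 × 228/439 = (5 × 33 × 228) / (8 × 439) = 37620/3512
≈ 10.71 days

10.71 days


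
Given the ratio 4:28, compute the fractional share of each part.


Total parts = 4 + 28 = 32
First part: 4/32 = 1/8
Second part: 28/32 = 7/8
= 1/8 and 7/8

1/8 and 7/8


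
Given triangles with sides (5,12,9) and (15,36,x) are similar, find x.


Scale factor = 15/5 = 3
Missing side = 9 × 3
= 27.0

27.0


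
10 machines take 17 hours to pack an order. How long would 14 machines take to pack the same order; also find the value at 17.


Inverse proportion: x × y = constant
k = 10 × 17 = 170
At x=14: k/14 = 12.14
At x=17: k/17 = 10.00
= 12.14 and 10.00

12.14 and 10.00


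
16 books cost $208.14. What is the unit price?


Unit rate = total / quantity
= 208.14 / 16
= $13.01 per unit

$13.01 per unit


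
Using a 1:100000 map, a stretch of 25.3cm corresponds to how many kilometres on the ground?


Real distance = map distance × scale
= 25.3cm × 100000
= 2530000 cm = 25300.0 m
= 25.300 km

25.300 km


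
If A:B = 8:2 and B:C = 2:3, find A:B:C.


Match B: multiply A:B by 2 → 16:4
Multiply B:C by 2 → 4:6
Combined: 16:4:6
GCD = 2
= 8:2:3

8:2:3


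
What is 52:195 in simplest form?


GCD(52, 195) = 13
52/13 : 195/13
= 4:15

4:15


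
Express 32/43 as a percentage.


Percentage = (part / whole) × 100
= (32 / 43) × 100
≈ 74.42%

74.42%


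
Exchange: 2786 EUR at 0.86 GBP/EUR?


Amount × rate = 2786 × 0.86
= 2395.96 GBP

2395.96 GBP


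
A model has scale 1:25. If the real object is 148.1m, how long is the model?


Model size = real / scale
= 148.1 / 25
= 5.9240 m

5.9240 m


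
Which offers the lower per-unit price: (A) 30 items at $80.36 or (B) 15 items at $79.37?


Deal A: $80.36/30 = $2.6787/unit
Deal B: $79.37/15 = $5.2913/unit
A is cheaper per unit
= Deal A

Deal A


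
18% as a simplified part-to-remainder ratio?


18% means 18 parts out of 100; remainder = 82
Part : remainder = 18:82
GCD = 2
= 9:41

9:41


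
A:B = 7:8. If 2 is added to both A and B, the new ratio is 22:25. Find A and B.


Let A = 7k, B = 8k.
(7k + 2) / (8k + 2) = 22/25
Cross-multiply: 25(7k + 2) = 22(8k + 2)
175k + 50 = 176k + 44
175k - 176k = 44 - 50
-1k = -6
k = -6/-1 = 6
A = 7×6 = 42, B = 8×6 = 48
= A = 42, B = 48

A = 42, B = 48


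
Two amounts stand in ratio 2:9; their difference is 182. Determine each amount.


Let A = 2k, B = 9k.
9k - 2k = 182
7k = 182 → k = 182/7 = 26
A = 2×26 = 52, B = 9×26 = 234
= A = 52, B = 234

A = 52, B = 234


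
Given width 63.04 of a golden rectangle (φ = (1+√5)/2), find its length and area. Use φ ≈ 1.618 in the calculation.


φ = (1 + √5) / 2 ≈ 1.618
Length = width × φ = 63.04 × 1.618 = 101.99872
≈ 102.00
Area = width × length = 63.04 × 101.99872 = 6429.9993088 ≈ 6430.00
= Length: 102.00, Area: 6430.00

Length: 102.00, Area: 6430.00


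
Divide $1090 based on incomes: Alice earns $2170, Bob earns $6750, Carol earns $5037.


Total income = 2170 + 6750 + 5037 = $13957
Alice: $1090 × 2170/13957 = $169.47
Bob: $1090 × 6750/13957 = $527.15
Carol: $1090 × 5037/13957 = $393.37
= Alice: $169.47, Bob: $527.15, Carol: $393.37

Alice: $169.47, Bob: $527.15, Carol: $393.37


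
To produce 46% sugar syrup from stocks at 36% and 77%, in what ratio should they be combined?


Let x parts of 36% mix with y parts of 77%.
36x + 77y = 46(x + y)
36x + 77y = 46x + 46y
x(36 - 46) = y(46 - 77)
x/y = (77 - 46)/(46 - 36) = 31/10
Simplify: 31:10
= 31:10

31:10


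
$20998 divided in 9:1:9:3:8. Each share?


Total parts = 9 + 1 + 9 + 3 + 8 = 30
Part 1: 20998 × 9/30 = 6299.40
Part 2: 20998 × 1/30 = 699.93
Part 3: 20998 × 9/30 = 6299.40
Part 4: 20998 × 3/30 = 2099.80
Part 5: 20998 × 8/30 = 5599.47
= Part 1: $6299.40, Part 2: $699.93, Part 3: $6299.40, Part 4: $2099.80, Part 5: $5599.47

Part 1: $6299.40, Part 2: $699.93, Part 3: $6299.40, Part 4: $2099.80, Part 5: $5599.47


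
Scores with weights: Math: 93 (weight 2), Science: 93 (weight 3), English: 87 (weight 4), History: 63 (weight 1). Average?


Numerator = 93×2 + 93×3 + 87×4 + 63×1
= 186 + 279 + 348 + 63
= 876
Total weight = 10
Weighted avg = 876/10
= 87.60

87.60


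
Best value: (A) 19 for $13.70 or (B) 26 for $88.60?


Deal A: $13.70/19 = $0.7211/unit
Deal B: $88.60/26 = $3.4077/unit
A is cheaper per unit
= Deal A

Deal A


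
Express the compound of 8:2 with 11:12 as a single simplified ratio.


Compound ratio = (8×11) : (2×12)
= 88:24
GCD = 8
= 11:3

11:3


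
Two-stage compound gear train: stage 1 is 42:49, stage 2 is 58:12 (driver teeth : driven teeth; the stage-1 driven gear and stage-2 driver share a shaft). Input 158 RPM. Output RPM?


Stage 1: RPM_B = RPM_A × t_A/t_B = 158 × 42/49 = 6636/49 ≈ 135.43
B and C share a shaft → RPM_C = RPM_B
Stage 2: RPM_D = RPM_C × t_C/t_D = RPM_A × (t_A×t_C)/(t_B×t_D)
Overall ratio = (42×58)/(49×12) = 2436/588
RPM_D = 158 × 2436/588 = 384888/588
≈ 654.57 RPM

654.57 RPM


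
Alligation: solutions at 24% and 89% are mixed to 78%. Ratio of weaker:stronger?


Let x parts of 24% mix with y parts of 89%.
24x + 89y = 78(x + y)
24x + 89y = 78x + 78y
x(24 - 78) = y(78 - 89)
x/y = (89 - 78)/(78 - 24) = 11/54
Simplify: 11:54
= 11:54

11:54


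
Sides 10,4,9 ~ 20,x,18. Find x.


Scale factor = 20/10 = 2
Missing side = 4 × 2
= 8.0

8.0


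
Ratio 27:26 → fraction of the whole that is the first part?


Total parts = 27 + 26 = 53
First part: 27/53 = 27/53
= 27/53

27/53


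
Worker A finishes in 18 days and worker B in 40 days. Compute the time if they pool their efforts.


Rate of A = 1/18 per day
Rate of B = 1/40 per day
Combined rate = 1/18 + 1/40 = 58/720 ≈ 0.0806 per day
Days = 1 / combined rate = 720/58
≈ 12.41 days

12.41 days


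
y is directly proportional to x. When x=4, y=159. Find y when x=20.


Direct proportion: y/x = constant
k = 159/4 = 39.7500
y₂ = k × 20 = 159 × 20 / 4 = 3180/4
= 795.00

795.00


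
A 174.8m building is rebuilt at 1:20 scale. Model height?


Model size = real / scale
= 174.8 / 20
= 8.7400 m

8.7400 m


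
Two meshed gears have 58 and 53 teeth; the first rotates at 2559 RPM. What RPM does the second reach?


Gear ratio = 58:53 = 58:53
RPM_B = RPM_A × (teeth_A / teeth_B)
= 2559 × (58/53)
= 2800.4 RPM

2800.4 RPM


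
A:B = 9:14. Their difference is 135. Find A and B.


Let A = 9k, B = 14k.
14k - 9k = 135
5k = 135 → k = 135/5 = 27
A = 9×27 = 243, B = 14×27 = 378
= A = 243, B = 378

A = 243, B = 378


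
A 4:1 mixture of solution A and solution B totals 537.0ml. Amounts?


Total parts = 4 + 1 = 5
solution A: 537.0 × 4/5 = 429.6ml
solution B: 537.0 × 1/5 = 107.4ml
= 429.6ml and 107.4ml

429.6ml and 107.4ml


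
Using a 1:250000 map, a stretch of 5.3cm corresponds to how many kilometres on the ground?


Real distance = map distance × scale
= 5.3cm × 250000
= 1325000 cm = 13250.0 m
= 13.250 km

13.250 km


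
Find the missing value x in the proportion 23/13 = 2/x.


Cross multiply: 23 × x = 13 × 2
23x = 26
x = 26 / 23
= 1.13

1.13


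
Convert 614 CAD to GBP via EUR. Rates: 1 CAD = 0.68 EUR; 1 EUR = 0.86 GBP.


Step 1: 614 CAD × 0.68 = 417.52 EUR
Step 2: 417.52 EUR × 0.86 = 359.07 GBP
Implied rate CAD→GBP = 0.68 × 0.86 = 0.5848
= 359.07 GBP

359.07 GBP


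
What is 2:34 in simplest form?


GCD(2, 34) = 2
2/2 : 34/2
= 1:17

1:17


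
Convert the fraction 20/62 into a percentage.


Percentage = (part / whole) × 100
= (20 / 62) × 100
≈ 32.26%

32.26%


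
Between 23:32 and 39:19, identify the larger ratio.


23/32 = 0.7188
39/19 = 2.0526
0.7188 < 2.0526, so 23:32 is less
= 39:19

39:19


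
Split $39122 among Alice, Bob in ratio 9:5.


Total parts = 9 + 5 = 14
Alice: 39122 × 9/14 = 25149.86
Bob: 39122 × 5/14 = 13972.14
= Alice: $25149.86, Bob: $13972.14

Alice: $25149.86, Bob: $13972.14


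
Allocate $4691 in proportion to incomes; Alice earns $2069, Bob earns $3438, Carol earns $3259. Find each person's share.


Total income = 2069 + 3438 + 3259 = $8766
Alice: $4691 × 2069/8766 = $1107.20
Bob: $4691 × 3438/8766 = $1839.80
Carol: $4691 × 3259/8766 = $1744.01
= Alice: $1107.20, Bob: $1839.80, Carol: $1744.01

Alice: $1107.20, Bob: $1839.80, Carol: $1744.01


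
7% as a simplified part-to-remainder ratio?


7% means 7 parts out of 100; remainder = 93
Part : remainder = 7:93
GCD = 1
= 7:93

7:93


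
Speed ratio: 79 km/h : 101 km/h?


Ratio = 79:101
GCD = 1
Simplified = 79:101
Time ratio (same distance) = 101:79
Speed ratio = 79:101

79:101


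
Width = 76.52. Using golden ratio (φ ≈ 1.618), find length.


φ = (1 + √5) / 2 ≈ 1.618
Length = width × φ = 76.52 × 1.618 = 123.80936
≈ 123.81

123.81


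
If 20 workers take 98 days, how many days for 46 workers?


Inverse proportion: x × y = constant
k = 20 × 98 = 1960
y₂ = k / 46 = 1960 / 46
= 42.61

42.61


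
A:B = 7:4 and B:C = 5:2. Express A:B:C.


Match B: multiply A:B by 5 → 35:20
Multiply B:C by 4 → 20:8
Combined: 35:20:8
GCD = 1
= 35:20:8

35:20:8


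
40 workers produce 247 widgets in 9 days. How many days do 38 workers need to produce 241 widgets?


Days ∝ work / workers, so d₂ = d₁ × (m₁/m₂) × (w₂/w₁)
Workers factor (inverse): 40/38 ≈ 1.0526
Work factor (direct): 241/247 ≈ 0.9757
d₂ = 9 × 40/38 × 241/247 = (9 × 40 × 241) / (38 × 247) = 86760/9386
≈ 9.24 days

9.24 days


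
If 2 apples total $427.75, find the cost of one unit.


Unit rate = total / quantity
= 427.75 / 2
= $213.88 per unit

$213.88 per unit


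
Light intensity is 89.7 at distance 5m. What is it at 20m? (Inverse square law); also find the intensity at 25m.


I₁d₁² = I₂d₂²
I at 20m = 89.7 × (5/20)² = 89.7 × 25/400 = 2242.5/400 ≈ 5.6063
I at 25m = 89.7 × (5/25)² = 89.7 × 25/625 = 2242.5/625 = 3.5880
= 5.6063 and 3.5880

5.6063 and 3.5880


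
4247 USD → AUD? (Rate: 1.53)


Amount × rate = 4247 × 1.53
= 6497.91 AUD

6497.91 AUD


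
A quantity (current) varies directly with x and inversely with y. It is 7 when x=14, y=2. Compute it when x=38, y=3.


z = k·x/y
Solve for k using the known point: k = z·y/x = 7×2/14 = 14/14 = 1.0000
Now evaluate at x=38, y=3:
z = k × 38 / 3 = (14 × 38) / (14 × 3) = 532/42
≈ 12.6667

12.6667


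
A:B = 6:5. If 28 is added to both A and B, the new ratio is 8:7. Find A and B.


Let A = 6k, B = 5k.
(6k + 28) / (5k + 28) = 8/7
Cross-multiply: 7(6k + 28) = 8(5k + 28)
42k + 196 = 40k + 224
42k - 40k = 224 - 196
2k = 28
k = 28/2 = 14
A = 6×14 = 84, B = 5×14 = 70
= A = 84, B = 70

A = 84, B = 70


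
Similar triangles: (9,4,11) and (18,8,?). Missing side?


Scale factor = 18/9 = 2
Missing side = 11 × 2
= 22.0

22.0


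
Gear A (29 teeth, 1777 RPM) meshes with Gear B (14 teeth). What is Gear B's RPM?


Gear ratio = 29:14 = 29:14
RPM_B = RPM_A × (teeth_A / teeth_B)
= 1777 × (29/14)
= 3680.9 RPM

3680.9 RPM


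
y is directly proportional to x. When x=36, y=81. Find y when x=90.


Direct proportion: y/x = constant
k = 81/36 = 2.2500
y₂ = k × 90 = 81 × 90 / 36 = 7290/36
= 202.50

202.50


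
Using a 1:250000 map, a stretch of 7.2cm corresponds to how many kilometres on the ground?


Real distance = map distance × scale
= 7.2cm × 250000
= 1800000 cm = 18000.0 m
= 18.000 km

18.000 km


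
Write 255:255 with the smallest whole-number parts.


GCD(255, 255) = 255
255/255 : 255/255
= 1:1

1:1


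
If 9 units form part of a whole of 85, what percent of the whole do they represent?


Percentage = (part / whole) × 100
= (9 / 85) × 100
≈ 10.59%

10.59%


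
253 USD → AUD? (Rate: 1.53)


Amount × rate = 253 × 1.53
= 387.09 AUD

387.09 AUD


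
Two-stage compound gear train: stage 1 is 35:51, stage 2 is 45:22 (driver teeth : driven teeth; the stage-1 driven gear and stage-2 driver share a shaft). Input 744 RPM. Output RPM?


Stage 1: RPM_B = RPM_A × t_A/t_B = 744 × 35/51 = 26040/51 ≈ 510.59
B and C share a shaft → RPM_C = RPM_B
Stage 2: RPM_D = RPM_C × t_C/t_D = RPM_A × (t_A×t_C)/(t_B×t_D)
Overall ratio = (35×45)/(51×22) = 1575/1122
RPM_D = 744 × 1575/1122 = 1171800/1122
≈ 1044.39 RPM

1044.39 RPM


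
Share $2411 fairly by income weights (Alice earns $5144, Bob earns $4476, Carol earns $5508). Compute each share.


Total income = 5144 + 4476 + 5508 = $15128
Alice: $2411 × 5144/15128 = $819.82
Bob: $2411 × 4476/15128 = $713.36
Carol: $2411 × 5508/15128 = $877.83
= Alice: $819.82, Bob: $713.36, Carol: $877.83

Alice: $819.82, Bob: $713.36, Carol: $877.83


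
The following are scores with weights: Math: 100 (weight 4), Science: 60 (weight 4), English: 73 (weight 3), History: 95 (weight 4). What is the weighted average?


Numerator = 100×4 + 60×4 + 73×3 + 95×4
= 400 + 240 + 219 + 380
= 1239
Total weight = 15
Weighted avg = 1239/15
= 82.60

82.60


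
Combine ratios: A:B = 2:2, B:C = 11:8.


Match B: multiply A:B by 11 → 22:22
Multiply B:C by 2 → 22:16
Combined: 22:22:16
GCD = 2
= 11:11:8

11:11:8


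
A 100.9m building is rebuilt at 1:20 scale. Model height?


Model size = real / scale
= 100.9 / 20
= 5.0450 m

5.0450 m


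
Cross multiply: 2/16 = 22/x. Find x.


Cross multiply: 2 × x = 16 × 22
2x = 352
x = 352 / 2
= 176.00

176.00


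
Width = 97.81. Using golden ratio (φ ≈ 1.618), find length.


φ = (1 + √5) / 2 ≈ 1.618
Length = width × φ = 97.81 × 1.618 = 158.25658
≈ 158.26

158.26


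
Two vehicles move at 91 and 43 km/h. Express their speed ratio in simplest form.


Ratio = 91:43
GCD = 1
Simplified = 91:43
Time ratio (same distance) = 43:91
Speed ratio = 91:43

91:43


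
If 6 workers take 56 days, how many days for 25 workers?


Inverse proportion: x × y = constant
k = 6 × 56 = 336
y₂ = k / 25 = 336 / 25
= 13.44

13.44


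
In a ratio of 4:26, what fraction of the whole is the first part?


Total parts = 4 + 26 = 30
First part: 4/30 = 2/15
= 2/15

2/15


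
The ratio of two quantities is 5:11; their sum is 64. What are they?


Let A = 5k, B = 11k.
5k + 11k = 64
16k = 64 → k = 64/16 = 4
A = 5×4 = 20, B = 11×4 = 44
= A = 20, B = 44

A = 20, B = 44


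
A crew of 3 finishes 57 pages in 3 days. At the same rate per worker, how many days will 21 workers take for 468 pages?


Days ∝ work / workers, so d₂ = d₁ × (m₁/m₂) × (w₂/w₁)
Workers factor (inverse): 3/21 ≈ 0.1429
Work factor (direct): 468/57 ≈ 8.2105
d₂ = 3 × 3/21 × 468/57 = (3 × 3 × 468) / (21 × 57) = 4212/1197
≈ 3.52 days

3.52 days


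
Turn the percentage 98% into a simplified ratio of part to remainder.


98% means 98 parts out of 100; remainder = 2
Part : remainder = 98:2
GCD = 2
= 49:1

49:1


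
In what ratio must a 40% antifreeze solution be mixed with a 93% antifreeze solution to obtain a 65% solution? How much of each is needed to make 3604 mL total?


Let x parts of 40% mix with y parts of 93%.
40x + 93y = 65(x + y)
40x + 93y = 65x + 65y
x(40 - 65) = y(65 - 93)
x/y = (93 - 65)/(65 - 40) = 28/25
Simplify: 28:25
Total parts = 53; one part = 3604/53 = 68.00 mL
40% solution: 28×68.00 = 1904.00 mL
93% solution: 25×68.00 = 1700.00 mL
= ratio 28:25; 1904.00 mL and 1700.00 mL

ratio 28:25; 1904.00 mL and 1700.00 mL


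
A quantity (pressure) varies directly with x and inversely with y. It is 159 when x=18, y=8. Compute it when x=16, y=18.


z = k·x/y
Solve for k using the known point: k = z·y/x = 159×8/18 = 1272/18 ≈ 70.6667
Now evaluate at x=16, y=18:
z = k × 16 / 18 = (1272 × 16) / (18 × 18) = 20352/324
≈ 62.8148

62.8148


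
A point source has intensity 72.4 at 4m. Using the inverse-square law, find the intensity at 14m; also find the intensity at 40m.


I₁d₁² = I₂d₂²
I at 14m = 72.4 × (4/14)² = 72.4 × 16/196 = 1158.4/196 ≈ 5.9102
I at 40m = 72.4 × (4/40)² = 72.4 × 16/1600 = 1158.4/1600 = 0.7240
= 5.9102 and 0.7240

5.9102 and 0.7240


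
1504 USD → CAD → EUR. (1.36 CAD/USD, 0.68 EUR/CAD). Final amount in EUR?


Step 1: 1504 USD × 1.36 = 2045.44 CAD
Step 2: 2045.44 CAD × 0.68 = 1390.90 EUR
Implied rate USD→EUR = 1.36 × 0.68 = 0.9248
= 1390.90 EUR

1390.90 EUR


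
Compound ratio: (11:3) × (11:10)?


Compound ratio = (11×11) : (3×10)
= 121:30
GCD = 1
= 121:30

121:30


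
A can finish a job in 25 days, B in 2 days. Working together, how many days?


Rate of A = 1/25 per day
Rate of B = 1/2 per day
Combined rate = 1/25 + 1/2 = 27/50 = 0.5400 per day
Days = 1 / combined rate = 50/27
≈ 1.85 days

1.85 days


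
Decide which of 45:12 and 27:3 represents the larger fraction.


45/12 = 3.7500
27/3 = 9.0000
3.7500 < 9.0000, so 45:12 is less
= 27:3

27:3


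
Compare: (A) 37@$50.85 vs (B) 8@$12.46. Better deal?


Deal A: $50.85/37 = $1.3743/unit
Deal B: $12.46/8 = $1.5575/unit
A is cheaper per unit
= Deal A

Deal A


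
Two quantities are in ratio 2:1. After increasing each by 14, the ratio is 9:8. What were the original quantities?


Let A = 2k, B = 1k.
(2k + 14) / (1k + 14) = 9/8
Cross-multiply: 8(2k + 14) = 9(1k + 14)
16k + 112 = 9k + 126
16k - 9k = 126 - 112
7k = 14
k = 14/7 = 2
A = 2×2 = 4, B = 1×2 = 2
= A = 4, B = 2

A = 4, B = 2


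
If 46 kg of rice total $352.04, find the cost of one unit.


Unit rate = total / quantity
= 352.04 / 46
= $7.65 per unit

$7.65 per unit


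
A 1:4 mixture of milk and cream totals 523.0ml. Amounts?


Total parts = 1 + 4 = 5
milk: 523.0 × 1/5 = 104.6ml
cream: 523.0 × 4/5 = 418.4ml
= 104.6ml and 418.4ml

104.6ml and 418.4ml


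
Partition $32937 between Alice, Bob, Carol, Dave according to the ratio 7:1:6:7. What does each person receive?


Total parts = 7 + 1 + 6 + 7 = 21
Alice: 32937 × 7/21 = 10979.00
Bob: 32937 × 1/21 = 1568.43
Carol: 32937 × 6/21 = 9410.57
Dave: 32937 × 7/21 = 10979.00
= Alice: $10979.00, Bob: $1568.43, Carol: $9410.57, Dave: $10979.00

Alice: $10979.00, Bob: $1568.43, Carol: $9410.57, Dave: $10979.00


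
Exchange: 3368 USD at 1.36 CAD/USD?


Amount × rate = 3368 × 1.36
= 4580.48 CAD

4580.48 CAD


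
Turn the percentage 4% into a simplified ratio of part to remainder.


4% means 4 parts out of 100; remainder = 96
Part : remainder = 4:96
GCD = 4
= 1:24

1:24


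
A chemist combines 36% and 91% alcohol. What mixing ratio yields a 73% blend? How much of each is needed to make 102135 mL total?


Let x parts of 36% mix with y parts of 91%.
36x + 91y = 73(x + y)
36x + 91y = 73x + 73y
x(36 - 73) = y(73 - 91)
x/y = (91 - 73)/(73 - 36) = 18/37
Simplify: 18:37
Total parts = 55; one part = 102135/55 = 1857.00 mL
36% solution: 18×1857.00 = 33426.00 mL
91% solution: 37×1857.00 = 68709.00 mL
= ratio 18:37; 33426.00 mL and 68709.00 mL

ratio 18:37; 33426.00 mL and 68709.00 mL


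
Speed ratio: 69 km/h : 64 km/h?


Ratio = 69:64
GCD = 1
Simplified = 69:64
Time ratio (same distance) = 64:69
Speed ratio = 69:64

69:64


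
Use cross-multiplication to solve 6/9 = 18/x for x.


Cross multiply: 6 × x = 9 × 18
6x = 162
x = 162 / 6
= 27.00

27.00


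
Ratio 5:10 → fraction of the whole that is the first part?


Total parts = 5 + 10 = 15
First part: 5/15 = 1/3
= 1/3

1/3


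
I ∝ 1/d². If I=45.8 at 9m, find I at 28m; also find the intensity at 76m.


I₁d₁² = I₂d₂²
I at 28m = 45.8 × (9/28)² = 45.8 × 81/784 = 3709.8/784 ≈ 4.7319
I at 76m = 45.8 × (9/76)² = 45.8 × 81/5776 = 3709.8/5776 ≈ 0.6423
= 4.7319 and 0.6423

4.7319 and 0.6423


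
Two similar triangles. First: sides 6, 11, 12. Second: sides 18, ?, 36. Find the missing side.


Scale factor = 18/6 = 3
Missing side = 11 × 3
= 33.0

33.0


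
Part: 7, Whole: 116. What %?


Percentage = (part / whole) × 100
= (7 / 116) × 100
≈ 6.03%

6.03%


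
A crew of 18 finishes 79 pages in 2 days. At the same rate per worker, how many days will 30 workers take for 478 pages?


Days ∝ work / workers, so d₂ = d₁ × (m₁/m₂) × (w₂/w₁)
Workers factor (inverse): 18/30 = 0.6000
Work factor (direct): 478/79 ≈ 6.0506
d₂ = 2 × 18/30 × 478/79 = (2 × 18 × 478) / (30 × 79) = 17208/2370
≈ 7.26 days

7.26 days


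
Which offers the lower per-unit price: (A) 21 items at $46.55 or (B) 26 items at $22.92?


Deal A: $46.55/21 = $2.2167/unit
Deal B: $22.92/26 = $0.8815/unit
B is cheaper per unit
= Deal B

Deal B


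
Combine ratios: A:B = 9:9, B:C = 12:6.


Match B: multiply A:B by 12 → 108:108
Multiply B:C by 9 → 108:54
Combined: 108:108:54
GCD = 54
= 2:2:1

2:2:1


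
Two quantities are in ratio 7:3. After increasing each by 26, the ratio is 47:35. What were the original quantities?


Let A = 7k, B = 3k.
(7k + 26) / (3k + 26) = 47/35
Cross-multiply: 35(7k + 26) = 47(3k + 26)
245k + 910 = 141k + 1222
245k - 141k = 1222 - 910
104k = 312
k = 312/104 = 3
A = 7×3 = 21, B = 3×3 = 9
= A = 21, B = 9

A = 21, B = 9


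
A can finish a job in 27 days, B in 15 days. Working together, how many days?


Rate of A = 1/27 per day
Rate of B = 1/15 per day
Combined rate = 1/27 + 1/15 = 42/405 ≈ 0.1037 per day
Days = 1 / combined rate = 405/42
≈ 9.64 days

9.64 days


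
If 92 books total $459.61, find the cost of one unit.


Unit rate = total / quantity
= 459.61 / 92
= $5.00 per unit

$5.00 per unit


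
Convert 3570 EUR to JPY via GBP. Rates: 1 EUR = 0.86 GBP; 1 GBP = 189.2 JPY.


Step 1: 3570 EUR × 0.86 = 3070.20 GBP
Step 2: 3070.20 GBP × 189.2 = 580881.84 JPY
Implied rate EUR→JPY = 0.86 × 189.2 = 162.7120
= 580881.84 JPY

580881.84 JPY


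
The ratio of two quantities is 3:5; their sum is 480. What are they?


Let A = 3k, B = 5k.
3k + 5k = 480
8k = 480 → k = 480/8 = 60
A = 3×60 = 180, B = 5×60 = 300
= A = 180, B = 300

A = 180, B = 300


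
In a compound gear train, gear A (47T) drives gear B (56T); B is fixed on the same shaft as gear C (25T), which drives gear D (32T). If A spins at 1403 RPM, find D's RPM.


Stage 1: RPM_B = RPM_A × t_A/t_B = 1403 × 47/56 = 65941/56 ≈ 1177.52
B and C share a shaft → RPM_C = RPM_B
Stage 2: RPM_D = RPM_C × t_C/t_D = RPM_A × (t_A×t_C)/(t_B×t_D)
Overall ratio = (47×25)/(56×32) = 1175/1792
RPM_D = 1403 × 1175/1792 = 1648525/1792
≈ 919.94 RPM

919.94 RPM


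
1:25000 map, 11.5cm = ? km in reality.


Real distance = map distance × scale
= 11.5cm × 25000
= 287500 cm = 2875.0 m
= 2.875 km

2.875 km


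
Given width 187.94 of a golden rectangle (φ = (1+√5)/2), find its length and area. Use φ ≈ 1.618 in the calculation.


φ = (1 + √5) / 2 ≈ 1.618
Length = width × φ = 187.94 × 1.618 = 304.08692
≈ 304.09
Area = width × length = 187.94 × 304.08692 = 57150.0957448 ≈ 57150.10
= Length: 304.09, Area: 57150.10

Length: 304.09, Area: 57150.10


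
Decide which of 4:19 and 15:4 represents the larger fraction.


4/19 = 0.2105
15/4 = 3.7500
0.2105 < 3.7500, so 4:19 is less
= 15:4

15:4


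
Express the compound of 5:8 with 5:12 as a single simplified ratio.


Compound ratio = (5×5) : (8×12)
= 25:96
GCD = 1
= 25:96

25:96


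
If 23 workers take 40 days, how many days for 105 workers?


Inverse proportion: x × y = constant
k = 23 × 40 = 920
y₂ = k / 105 = 920 / 105
= 8.76

8.76


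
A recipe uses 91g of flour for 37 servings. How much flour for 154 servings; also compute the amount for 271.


Direct proportion: y/x = constant
k = 91/37 ≈ 2.4595
y at x=154: k × 154 = 91 × 154 / 37 = 14014/37 ≈ 378.76
y at x=271: k × 271 = 91 × 271 / 37 = 24661/37 ≈ 666.51
= 378.76 and 666.51

378.76 and 666.51


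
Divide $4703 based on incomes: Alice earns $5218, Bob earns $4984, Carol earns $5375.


Total income = 5218 + 4984 + 5375 = $15577
Alice: $4703 × 5218/15577 = $1575.42
Bob: $4703 × 4984/15577 = $1504.77
Carol: $4703 × 5375/15577 = $1622.82
= Alice: $1575.42, Bob: $1504.77, Carol: $1622.82

Alice: $1575.42, Bob: $1504.77, Carol: $1622.82


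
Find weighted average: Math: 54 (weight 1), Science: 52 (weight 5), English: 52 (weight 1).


Numerator = 54×1 + 52×5 + 52×1
= 54 + 260 + 52
= 366
Total weight = 7
Weighted avg = 366/7
= 52.29

52.29


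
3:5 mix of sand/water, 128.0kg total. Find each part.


Total parts = 3 + 5 = 8
sand: 128.0 × 3/8 = 48.0kg
water: 128.0 × 5/8 = 80.0kg
= 48.0kg and 80.0kg

48.0kg and 80.0kg


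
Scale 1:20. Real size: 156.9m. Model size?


Model size = real / scale
= 156.9 / 20
= 7.8450 m

7.8450 m


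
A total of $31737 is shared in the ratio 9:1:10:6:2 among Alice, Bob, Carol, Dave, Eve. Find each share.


Total parts = 9 + 1 + 10 + 6 + 2 = 28
Alice: 31737 × 9/28 = 10201.18
Bob: 31737 × 1/28 = 1133.46
Carol: 31737 × 10/28 = 11334.64
Dave: 31737 × 6/28 = 6800.79
Eve: 31737 × 2/28 = 2266.93
= Alice: $10201.18, Bob: $1133.46, Carol: $11334.64, Dave: $6800.79, Eve: $2266.93

Alice: $10201.18, Bob: $1133.46, Carol: $11334.64, Dave: $6800.79, Eve: $2266.93


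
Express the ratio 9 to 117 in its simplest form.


GCD(9, 117) = 9
9/9 : 117/9
= 1:13

1:13


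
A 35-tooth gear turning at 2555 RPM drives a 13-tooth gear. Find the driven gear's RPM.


Gear ratio = 35:13 = 35:13
RPM_B = RPM_A × (teeth_A / teeth_B)
= 2555 × (35/13)
= 6878.8 RPM

6878.8 RPM


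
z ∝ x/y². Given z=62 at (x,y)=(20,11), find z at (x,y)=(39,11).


z = k·x/y²
Solve for k using the known point: k = z·y²/x = 62×121/20 = 7502/20 = 375.1000
Now evaluate at x=39, y=11:
z = k × 39 / 121 = (7502 × 39) / (20 × 121) = 292578/2420
= 120.9000

120.9000


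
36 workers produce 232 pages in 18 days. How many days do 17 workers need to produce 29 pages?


Days ∝ work / workers, so d₂ = d₁ × (m₁/m₂) × (w₂/w₁)
Workers factor (inverse): 36/17 ≈ 2.1176
Work factor (direct): 29/232 = 0.1250
d₂ = 18 × 36/17 × 29/232 = (18 × 36 × 29) / (17 × 232) = 18792/3944
≈ 4.76 days

4.76 days
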